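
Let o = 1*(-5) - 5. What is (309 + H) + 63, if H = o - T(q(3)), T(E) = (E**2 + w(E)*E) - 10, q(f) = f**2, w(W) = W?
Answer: 210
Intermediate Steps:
o = -10 (o = -5 - 5 = -10)
T(E) = -10 + 2*E**2 (T(E) = (E**2 + E*E) - 10 = (E**2 + E**2) - 10 = 2*E**2 - 10 = -10 + 2*E**2)
H = -162 (H = -10 - (-10 + 2*(3**2)**2) = -10 - (-10 + 2*9**2) = -10 - (-10 + 2*81) = -10 - (-10 + 162) = -10 - 1*152 = -10 - 152 = -162)
(309 + H) + 63 = (309 - 162) + 63 = 147 + 63 = 210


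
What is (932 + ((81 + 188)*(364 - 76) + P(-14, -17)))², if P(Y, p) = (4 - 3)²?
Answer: 6147344025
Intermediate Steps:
P(Y, p) = 1 (P(Y, p) = 1² = 1)
(932 + ((81 + 188)*(364 - 76) + P(-14, -17)))² = (932 + ((81 + 188)*(364 - 76) + 1))² = (932 + (269*288 + 1))² = (932 + (77472 + 1))² = (932 + 77473)² = 78405² = 6147344025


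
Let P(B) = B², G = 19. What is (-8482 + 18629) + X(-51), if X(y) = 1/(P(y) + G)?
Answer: 26585141/2620 ≈ 10147.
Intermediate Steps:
X(y) = 1/(19 + y²) (X(y) = 1/(y² + 19) = 1/(19 + y²))
(-8482 + 18629) + X(-51) = (-8482 + 18629) + 1/(19 + (-51)²) = 10147 + 1/(19 + 2601) = 10147 + 1/2620 = 26585141/2620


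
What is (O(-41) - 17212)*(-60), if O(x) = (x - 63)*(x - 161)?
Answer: -227760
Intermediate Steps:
O(x) = (-161 + x)*(-63 + x) (O(x) = (-63 + x)*(-161 + x) = (-161 + x)*(-63 + x))
(O(-41) - 17212)*(-60) = ((10143 + (-41)**2 - 224*(-41)) - 17212)*(-60) = ((10143 + 1681 + 9184) - 17212)*(-60) = (21008 - 17212)*(-60) = 3796*(-60) = -227760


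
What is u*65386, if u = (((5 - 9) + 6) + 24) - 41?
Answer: -980790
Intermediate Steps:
u = -15 (u = ((-4 + 6) + 24) - 41 = (2 + 24) - 41 = 26 - 41 = -15)
u*65386 = -15*65386 = -980790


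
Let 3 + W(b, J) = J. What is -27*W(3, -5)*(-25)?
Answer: -5400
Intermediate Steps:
W(b, J) = -3 + J
-27*W(3, -5)*(-25) = -27*(-3 - 5)*(-25) = -27*(-8)*(-25) = 216*(-25) = -5400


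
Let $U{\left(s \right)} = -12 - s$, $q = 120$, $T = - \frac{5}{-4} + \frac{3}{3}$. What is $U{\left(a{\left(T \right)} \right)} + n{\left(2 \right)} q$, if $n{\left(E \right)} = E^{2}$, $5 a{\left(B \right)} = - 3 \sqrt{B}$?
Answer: $\frac{4689}{10} \approx 468.9$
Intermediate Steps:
$T = \frac{9}{4}$ ($T = \left(-5\right) \left(- \frac{1}{4}\right) + 3 \cdot \frac{1}{3} = \frac{5}{4} + 1 = \frac{9}{4} \approx 2.25$)
$a{\left(B \right)} = - \frac{3 \sqrt{B}}{5}$ ($a{\left(B \right)} = \frac{\left(-3\right) \sqrt{B}}{5} = - \frac{3 \sqrt{B}}{5}$)
$U{\left(a{\left(T \right)} \right)} + n{\left(2 \right)} q = \left(-12 - - \frac{3 \sqrt{\frac{9}{4}}}{5}\right) + 2^{2} \cdot 120 = \left(-12 - \left(- \frac{3}{5}\right) \frac{3}{2}\right) + 4 \cdot 120 = \left(-12 - - \frac{9}{10}\right) + 480 = \left(-12 + \frac{9}{10}\right) + 480 = - \frac{111}{10} + 480 = \frac{4689}{10}$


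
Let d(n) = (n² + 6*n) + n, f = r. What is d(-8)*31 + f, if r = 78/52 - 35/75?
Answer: 7471/30 ≈ 249.03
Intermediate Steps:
r = 31/30 (r = 78*(1/52) - 35*1/75 = 3/2 - 7/15 = 31/30 ≈ 1.0333)
f = 31/30 ≈ 1.0333
d(n) = n² + 7*n
d(-8)*31 + f = -8*(7 - 8)*31 + 31/30 = -8*(-1)*31 + 31/30 = 8*31 + 31/30 = 248 + 31/30 = 7471/30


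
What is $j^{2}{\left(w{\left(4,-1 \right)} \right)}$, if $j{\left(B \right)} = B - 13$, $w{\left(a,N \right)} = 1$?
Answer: $144$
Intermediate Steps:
$j{\left(B \right)} = -13 + B$ ($j{\left(B \right)} = B - 13 = -13 + B$)
$j^{2}{\left(w{\left(4,-1 \right)} \right)} = \left(-13 + 1\right)^{2} = \left(-12\right)^{2} = 144$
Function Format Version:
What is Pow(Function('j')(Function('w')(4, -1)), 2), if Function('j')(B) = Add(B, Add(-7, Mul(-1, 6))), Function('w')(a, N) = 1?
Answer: 144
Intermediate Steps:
Function('j')(B) = Add(-13, B) (Function('j')(B) = Add(B, Add(-7, -6)) = Add(B, -13) = Add(-13, B))
Pow(Function('j')(Function('w')(4, -1)), 2) = Pow(Add(-13, 1), 2) = Pow(-12, 2) = 144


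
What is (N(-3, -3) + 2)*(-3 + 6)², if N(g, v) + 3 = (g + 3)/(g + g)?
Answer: -9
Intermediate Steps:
N(g, v) = -3 + (3 + g)/(2*g) (N(g, v) = -3 + (g + 3)/(g + g) = -3 + (3 + g)/((2*g)) = -3 + (3 + g)*(1/(2*g)) = -3 + (3 + g)/(2*g))
(N(-3, -3) + 2)*(-3 + 6)² = ((½)*(3 - 5*(-3))/(-3) + 2)*(-3 + 6)² = ((½)*(-⅓)*(3 + 15) + 2)*3² = ((½)*(-⅓)*18 + 2)*9 = (-3 + 2)*9 = -1*9 = -9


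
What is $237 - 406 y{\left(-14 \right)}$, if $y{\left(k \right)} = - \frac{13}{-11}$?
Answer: $- \frac{2671}{11} \approx -242.82$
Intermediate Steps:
$y{\left(k \right)} = \frac{13}{11}$ ($y{\left(k \right)} = \left(-13\right) \left(- \frac{1}{11}\right) = \frac{13}{11}$)
$237 - 406 y{\left(-14 \right)} = 237 - \frac{5278}{11} = - \frac{2671}{11}$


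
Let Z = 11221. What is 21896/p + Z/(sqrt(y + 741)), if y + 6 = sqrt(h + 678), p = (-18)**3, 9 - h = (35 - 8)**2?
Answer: -2737/729 + 11221/sqrt(735 + I*sqrt(42)) ≈ 410.13 - 1.8246*I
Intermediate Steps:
h = -720 (h = 9 - (35 - 8)**2 = 9 - 1*27**2 = 9 - 1*729 = 9 - 729 = -720)
p = -5832
y = -6 + I*sqrt(42) (y = -6 + sqrt(-720 + 678) = -6 + sqrt(-42) = -6 + I*sqrt(42) ≈ -6.0 + 6.4807*I)
21896/p + Z/(sqrt(y + 741)) = 21896/(-5832) + 11221/(sqrt((-6 + I*sqrt(42)) + 741)) = 21896*(-1/5832) + 11221/(sqrt(735 + I*sqrt(42))) = -2737/729 + 11221/sqrt(735 + I*sqrt(42))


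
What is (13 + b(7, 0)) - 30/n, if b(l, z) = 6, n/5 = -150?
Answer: 476/25 ≈ 19.040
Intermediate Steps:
n = -750 (n = 5*(-150) = -750)
(13 + b(7, 0)) - 30/n = (13 + 6) - 30/(-750) = 19 - 1/750*(-30) = 19 + 1/25 = 476/25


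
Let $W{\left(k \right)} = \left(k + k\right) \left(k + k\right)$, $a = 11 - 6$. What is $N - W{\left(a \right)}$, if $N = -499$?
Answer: $-599$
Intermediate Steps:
$a = 5$
$W{\left(k \right)} = 4 k^{2}$ ($W{\left(k \right)} = 2 k 2 k = 4 k^{2}$)
$N - W{\left(a \right)} = -499 - 4 \cdot 5^{2} = -499 - 4 \cdot 25 = -499 - 100 = -599$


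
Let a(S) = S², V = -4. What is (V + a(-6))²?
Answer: 1024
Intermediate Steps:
(V + a(-6))² = (-4 + (-6)²)² = (-4 + 36)² = 32² = 1024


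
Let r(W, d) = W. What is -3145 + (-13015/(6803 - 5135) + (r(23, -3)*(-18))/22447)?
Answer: -118046657677/37441596 ≈ -3152.8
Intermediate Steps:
-3145 + (-13015/(6803 - 5135) + (r(23, -3)*(-18))/22447) = -3145 + (-13015/(6803 - 5135) + (23*(-18))/22447) = -3145 + (-13015/1668 - 414*1/22447) = -3145 + (-13015*1/1668 - 414/22447) = -3145 + (-13015/1668 - 414/22447) = -3145 - 292838257/37441596 = -118046657677/37441596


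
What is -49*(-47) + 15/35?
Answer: 16124/7 ≈ 2303.4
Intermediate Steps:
-49*(-47) + 15/35 = 2303 + 15*(1/35) = 2303 + 3/7 = 16124/7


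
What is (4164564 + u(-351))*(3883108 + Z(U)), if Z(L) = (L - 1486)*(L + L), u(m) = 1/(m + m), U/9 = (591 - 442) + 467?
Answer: 71448311145489262/351 ≈ 2.0356e+14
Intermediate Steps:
U = 5544 (U = 9*((591 - 442) + 467) = 9*(149 + 467) = 9*616 = 5544)
u(m) = 1/(2*m)
Z(L) = 2*L*(-1486 + L) (Z(L) = (-1486 + L)*(2*L) = 2*L*(-1486 + L))
(4164564 + u(-351))*(3883108 + Z(U)) = (4164564 + (1/2)/(-351))*(3883108 + 2*5544*(-1486 + 5544)) = (4164564 + (1/2)*(-1/351))*(3883108 + 2*5544*4058) = (4164564 - 1/702)*(3883108 + 44995104) = (2923523927/702)*48878212 = 71448311145489262/351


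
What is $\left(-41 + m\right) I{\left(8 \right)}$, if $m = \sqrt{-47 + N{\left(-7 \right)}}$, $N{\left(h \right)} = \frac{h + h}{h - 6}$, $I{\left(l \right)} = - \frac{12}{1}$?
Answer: $492 - \frac{12 i \sqrt{7761}}{13} \approx 492.0 - 81.32 i$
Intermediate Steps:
$I{\left(l \right)} = -12$ ($I{\left(l \right)} = \left(-12\right) 1 = -12$)
$N{\left(h \right)} = \frac{2 h}{-6 + h}$
$m = \frac{i \sqrt{7761}}{13}$ ($m = \sqrt{-47 + 2 \left(-7\right) \frac{1}{-6 - 7}} = \sqrt{-47 + 2 \left(-7\right) \frac{1}{-13}} = \sqrt{-47 + 2 \left(-7\right) \left(- \frac{1}{13}\right)} = \sqrt{-47 + \frac{14}{13}} = \sqrt{- \frac{597}{13}} = \frac{i \sqrt{7761}}{13} \approx 6.7767 i$)
$\left(-41 + m\right) I{\left(8 \right)} = \left(-41 + \frac{i \sqrt{7761}}{13}\right) \left(-12\right) = 492 - \frac{12 i \sqrt{7761}}{13}$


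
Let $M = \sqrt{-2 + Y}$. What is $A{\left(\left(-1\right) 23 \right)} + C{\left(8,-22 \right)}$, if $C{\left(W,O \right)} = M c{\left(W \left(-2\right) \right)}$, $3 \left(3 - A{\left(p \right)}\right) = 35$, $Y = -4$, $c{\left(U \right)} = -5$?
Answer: $- \frac{26}{3} - 5 i \sqrt{6} \approx -8.6667 - 12.247 i$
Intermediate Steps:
$M = i \sqrt{6}$ ($M = \sqrt{-2 - 4} = \sqrt{-6} = i \sqrt{6} \approx 2.4495 i$)
$A{\left(p \right)} = - \frac{26}{3}$ ($A{\left(p \right)} = 3 - \frac{35}{3} = - \frac{26}{3}$)
$C{\left(W,O \right)} = - 5 i \sqrt{6}$ ($C{\left(W,O \right)} = i \sqrt{6} \left(-5\right) = - 5 i \sqrt{6}$)
$A{\left(\left(-1\right) 23 \right)} + C{\left(8,-22 \right)} = - \frac{26}{3} - 5 i \sqrt{6}$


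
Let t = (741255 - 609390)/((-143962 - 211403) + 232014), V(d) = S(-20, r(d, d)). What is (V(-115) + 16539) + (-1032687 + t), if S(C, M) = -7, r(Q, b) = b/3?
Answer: -41781289090/41117 ≈ -1.0162e+6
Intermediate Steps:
r(Q, b) = b/3 (r(Q, b) = b*(⅓) = b/3)
V(d) = -7
t = -43955/41117 (t = 131865/(-355365 + 232014) = 131865/(-123351) = 131865*(-1/123351) = -43955/41117 ≈ -1.0690)
(V(-115) + 16539) + (-1032687 + t) = (-7 + 16539) + (-1032687 - 43955/41117) = 16532 - 42461035334/41117 = -41781289090/41117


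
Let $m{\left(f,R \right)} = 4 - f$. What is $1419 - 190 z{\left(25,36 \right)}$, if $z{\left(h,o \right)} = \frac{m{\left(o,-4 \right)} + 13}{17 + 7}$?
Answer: $\frac{18833}{12} \approx 1569.4$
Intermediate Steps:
$z{\left(h,o \right)} = \frac{17}{24} - \frac{o}{24}$ ($z{\left(h,o \right)} = \frac{\left(4 - o\right) + 13}{17 + 7} = \frac{17 - o}{24} = \left(17 - o\right) \frac{1}{24} = \frac{17}{24} - \frac{o}{24}$)
$1419 - 190 z{\left(25,36 \right)} = 1419 - 190 \left(\frac{17}{24} - \frac{3}{2}\right) = 1419 - - \frac{1805}{12} = 1419 + \frac{1805}{12} = \frac{18833}{12}$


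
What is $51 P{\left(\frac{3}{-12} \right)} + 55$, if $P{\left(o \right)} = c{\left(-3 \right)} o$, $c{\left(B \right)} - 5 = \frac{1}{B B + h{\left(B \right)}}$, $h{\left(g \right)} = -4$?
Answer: $- \frac{113}{10} \approx -11.3$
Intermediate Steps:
$c{\left(B \right)} = 5 + \frac{1}{-4 + B^{2}}$ ($c{\left(B \right)} = 5 + \frac{1}{B B - 4} = 5 + \frac{1}{B^{2} - 4} = 5 + \frac{1}{-4 + B^{2}}$)
$P{\left(o \right)} = \frac{26 o}{5}$ ($P{\left(o \right)} = \frac{-19 + 5 \left(-3\right)^{2}}{-4 + \left(-3\right)^{2}} o = \frac{-19 + 5 \cdot 9}{-4 + 9} o = \frac{-19 + 45}{5} o = \frac{1}{5} \cdot 26 o = \frac{26 o}{5}$)
$51 P{\left(\frac{3}{-12} \right)} + 55 = 51 \frac{26 \frac{3}{-12}}{5} + 55 = 51 \frac{26 \cdot 3 \left(- \frac{1}{12}\right)}{5} + 55 = 51 \cdot \frac{26}{5} \left(- \frac{1}{4}\right) + 55 = 51 \left(- \frac{13}{10}\right) + 55 = - \frac{663}{10} + 55 = - \frac{113}{10}$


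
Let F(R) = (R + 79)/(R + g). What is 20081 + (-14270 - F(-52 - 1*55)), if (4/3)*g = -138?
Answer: 2446375/421 ≈ 5810.9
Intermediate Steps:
g = -207/2 (g = (¾)*(-138) = -207/2 ≈ -103.50)
F(R) = (79 + R)/(-207/2 + R) (F(R) = (R + 79)/(R - 207/2) = (79 + R)/(-207/2 + R))
20081 + (-14270 - F(-52 - 1*55)) = 20081 + (-14270 - 2*(79 + (-52 - 1*55))/(-207 + 2*(-52 - 1*55))) = 20081 + (-14270 - 2*(79 + (-52 - 55))/(-207 + 2*(-52 - 55))) = 20081 + (-14270 - 2*(79 - 107)/(-207 + 2*(-107))) = 20081 + (-14270 - 2*(-28)/(-207 - 214)) = 20081 + (-14270 - 2*(-28)/(-421)) = 20081 + (-14270 - 2*(-1)*(-28)/421) = 20081 + (-14270 - 1*56/421) = 20081 + (-14270 - 56/421) = 20081 - 6007726/421 = 2446375/421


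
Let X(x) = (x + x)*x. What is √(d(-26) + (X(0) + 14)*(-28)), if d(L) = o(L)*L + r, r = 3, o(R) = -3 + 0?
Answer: I*√311 ≈ 17.635*I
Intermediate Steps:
o(R) = -3
X(x) = 2*x² (X(x) = (2*x)*x = 2*x²)
d(L) = 3 - 3*L (d(L) = -3*L + 3 = 3 - 3*L)
√(d(-26) + (X(0) + 14)*(-28)) = √((3 - 3*(-26)) + (2*0² + 14)*(-28)) = √((3 + 78) + (2*0 + 14)*(-28)) = √(81 + (0 + 14)*(-28)) = √(81 + 14*(-28)) = √(81 - 392) = √(-311) = I*√311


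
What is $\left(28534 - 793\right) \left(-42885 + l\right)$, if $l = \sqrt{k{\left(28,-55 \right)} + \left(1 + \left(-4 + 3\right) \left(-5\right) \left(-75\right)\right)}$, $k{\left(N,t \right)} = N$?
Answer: $-1189672785 + 27741 i \sqrt{346} \approx -1.1897 \cdot 10^{9} + 5.1601 \cdot 10^{5} i$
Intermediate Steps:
$l = i \sqrt{346}$ ($l = \sqrt{28 + \left(1 + \left(-4 + 3\right) \left(-5\right) \left(-75\right)\right)} = \sqrt{28 + \left(1 + \left(-1\right) \left(-5\right) \left(-75\right)\right)} = \sqrt{28 + \left(1 + 5 \left(-75\right)\right)} = \sqrt{28 + \left(1 - 375\right)} = \sqrt{28 - 374} = \sqrt{-346} = i \sqrt{346} \approx 18.601 i$)
$\left(28534 - 793\right) \left(-42885 + l\right) = \left(28534 - 793\right) \left(-42885 + i \sqrt{346}\right) = 27741 \left(-42885 + i \sqrt{346}\right) = -1189672785 + 27741 i \sqrt{346}$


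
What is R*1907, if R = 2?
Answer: 3814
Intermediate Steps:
R*1907 = 2*1907 = 3814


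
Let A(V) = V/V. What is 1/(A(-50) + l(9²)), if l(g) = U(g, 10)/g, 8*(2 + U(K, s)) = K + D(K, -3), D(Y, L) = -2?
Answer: 72/79 ≈ 0.91139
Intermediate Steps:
U(K, s) = -9/4 + K/8 (U(K, s) = -2 + (K - 2)/8 = -2 + (-2 + K)/8 = -2 + (-¼ + K/8) = -9/4 + K/8)
l(g) = (-9/4 + g/8)/g
A(V) = 1
1/(A(-50) + l(9²)) = 1/(1 + (-18 + 9²)/(8*(9²))) = 1/(1 + (⅛)*(-18 + 81)/81) = 1/(1 + (⅛)*(1/81)*63) = 1/(1 + 7/72) = 1/(79/72) = 72/79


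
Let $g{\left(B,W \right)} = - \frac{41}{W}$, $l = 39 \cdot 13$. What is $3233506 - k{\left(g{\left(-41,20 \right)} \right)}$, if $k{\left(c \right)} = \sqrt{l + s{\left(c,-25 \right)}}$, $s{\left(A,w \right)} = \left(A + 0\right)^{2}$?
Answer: $3233506 - \frac{\sqrt{204481}}{20} \approx 3.2335 \cdot 10^{6}$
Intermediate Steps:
$l = 507$
$s{\left(A,w \right)} = A^{2}$
$k{\left(c \right)} = \sqrt{507 + c^{2}}$
$3233506 - k{\left(g{\left(-41,20 \right)} \right)} = 3233506 - \sqrt{507 + \left(- \frac{41}{20}\right)^{2}} = 3233506 - \sqrt{507 + \frac{1681}{400}} = 3233506 - \sqrt{\frac{204481}{400}} = 3233506 - \frac{\sqrt{204481}}{20}$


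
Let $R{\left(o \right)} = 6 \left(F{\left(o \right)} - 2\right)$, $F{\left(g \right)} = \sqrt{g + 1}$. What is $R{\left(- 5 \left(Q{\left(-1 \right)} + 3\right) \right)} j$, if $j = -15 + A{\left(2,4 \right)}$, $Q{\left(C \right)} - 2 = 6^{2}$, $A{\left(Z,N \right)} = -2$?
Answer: $204 - 204 i \sqrt{51} \approx 204.0 - 1456.9 i$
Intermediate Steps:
$F{\left(g \right)} = \sqrt{1 + g}$
$Q{\left(C \right)} = 38$ ($Q{\left(C \right)} = 2 + 6^{2} = 2 + 36 = 38$)
$j = -17$ ($j = -15 - 2 = -17$)
$R{\left(o \right)} = -12 + 6 \sqrt{1 + o}$ ($R{\left(o \right)} = 6 \left(\sqrt{1 + o} - 2\right) = 6 \left(-2 + \sqrt{1 + o}\right) = -12 + 6 \sqrt{1 + o}$)
$R{\left(- 5 \left(Q{\left(-1 \right)} + 3\right) \right)} j = \left(-12 + 6 \sqrt{1 - 5 \left(38 + 3\right)}\right) \left(-17\right) = \left(-12 + 6 \sqrt{1 - 205}\right) \left(-17\right) = \left(-12 + 6 \sqrt{-204}\right) \left(-17\right) = \left(-12 + 6 \cdot 2 i \sqrt{51}\right) \left(-17\right) = \left(-12 + 12 i \sqrt{51}\right) \left(-17\right) = 204 - 204 i \sqrt{51}$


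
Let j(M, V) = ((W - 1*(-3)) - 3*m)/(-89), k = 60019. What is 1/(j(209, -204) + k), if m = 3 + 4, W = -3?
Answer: 89/5341712 ≈ 1.6661e-5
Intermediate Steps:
m = 7
j(M, V) = 21/89 (j(M, V) = ((-3 - 1*(-3)) - 3*7)/(-89) = ((-3 + 3) - 21)*(-1/89) = (0 - 21)*(-1/89) = -21*(-1/89) = 21/89)
1/(j(209, -204) + k) = 1/(21/89 + 60019) = 1/(5341712/89) = 89/5341712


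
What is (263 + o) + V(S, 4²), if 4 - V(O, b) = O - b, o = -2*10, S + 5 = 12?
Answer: 256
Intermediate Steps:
S = 7 (S = -5 + 12 = 7)
o = -20
V(O, b) = 4 + b - O (V(O, b) = 4 - (O - b) = 4 + (b - O) = 4 + b - O)
(263 + o) + V(S, 4²) = (263 - 20) + (4 + 4² - 1*7) = 243 + (4 + 16 - 7) = 243 + 13 = 256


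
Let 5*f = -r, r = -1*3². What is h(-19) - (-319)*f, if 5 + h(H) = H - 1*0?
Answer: 2751/5 ≈ 550.20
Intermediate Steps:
h(H) = -5 + H (h(H) = -5 + (H - 1*0) = -5 + (H + 0) = -5 + H)
r = -9 (r = -1*9 = -9)
f = 9/5 (f = (-1*(-9))/5 = (⅕)*9 = 9/5 ≈ 1.8000)
h(-19) - (-319)*f = (-5 - 19) - (-319)*9/5 = -24 - 1*(-2871/5) = -24 + 2871/5 = 2751/5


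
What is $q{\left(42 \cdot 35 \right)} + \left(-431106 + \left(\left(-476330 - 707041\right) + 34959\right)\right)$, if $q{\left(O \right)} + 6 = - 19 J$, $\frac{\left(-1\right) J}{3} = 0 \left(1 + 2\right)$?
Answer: $-1579524$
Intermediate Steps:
$J = 0$ ($J = - 3 \cdot 0 \left(1 + 2\right) = - 3 \cdot 0 \cdot 3 = \left(-3\right) 0 = 0$)
$q{\left(O \right)} = -6$ ($q{\left(O \right)} = -6 - 0 = -6 + 0 = -6$)
$q{\left(42 \cdot 35 \right)} + \left(-431106 + \left(\left(-476330 - 707041\right) + 34959\right)\right) = -6 + \left(-431106 + \left(\left(-476330 - 707041\right) + 34959\right)\right) = -6 + \left(-431106 + \left(-1183371 + 34959\right)\right) = -6 - 1579518 = -1579524$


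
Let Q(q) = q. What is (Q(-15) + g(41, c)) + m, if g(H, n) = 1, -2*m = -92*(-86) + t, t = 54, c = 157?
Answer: -3997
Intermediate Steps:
m = -3983 (m = -(-92*(-86) + 54)/2 = -(7912 + 54)/2 = -1/2*7966 = -3983)
(Q(-15) + g(41, c)) + m = (-15 + 1) - 3983 = -14 - 3983 = -3997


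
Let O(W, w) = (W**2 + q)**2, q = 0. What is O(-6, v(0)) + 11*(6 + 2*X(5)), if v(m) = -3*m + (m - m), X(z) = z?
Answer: 1472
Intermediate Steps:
v(m) = -3*m (v(m) = -3*m + 0 = -3*m)
O(W, w) = W**4 (O(W, w) = (W**2 + 0)**2 = (W**2)**2 = W**4)
O(-6, v(0)) + 11*(6 + 2*X(5)) = (-6)**4 + 11*(6 + 2*5) = 1296 + 11*(6 + 10) = 1296 + 11*16 = 1296 + 176 = 1472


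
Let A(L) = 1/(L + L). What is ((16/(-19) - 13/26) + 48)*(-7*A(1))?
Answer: -12411/76 ≈ -163.30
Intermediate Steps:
A(L) = 1/(2*L)
((16/(-19) - 13/26) + 48)*(-7*A(1)) = ((16/(-19) - 13/26) + 48)*(-7/(2*1)) = ((16*(-1/19) - 13*1/26) + 48)*(-7/2) = ((-16/19 - ½) + 48)*(-7*½) = (-51/38 + 48)*(-7/2) = (1773/38)*(-7/2) = -12411/76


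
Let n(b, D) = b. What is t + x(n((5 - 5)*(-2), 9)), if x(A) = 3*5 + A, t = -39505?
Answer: -39490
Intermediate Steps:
x(A) = 15 + A
t + x(n((5 - 5)*(-2), 9)) = -39505 + (15 + (5 - 5)*(-2)) = -39505 + (15 + 0*(-2)) = -39505 + (15 + 0) = -39505 + 15 = -39490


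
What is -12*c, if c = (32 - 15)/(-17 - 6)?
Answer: 204/23 ≈ 8.8696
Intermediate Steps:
c = -17/23 (c = 17/(-23) = 17*(-1/23) = -17/23 ≈ -0.73913)
-12*c = -12*(-17/23) = 204/23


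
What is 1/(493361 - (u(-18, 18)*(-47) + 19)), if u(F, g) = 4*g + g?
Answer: 1/497572 ≈ 2.0098e-6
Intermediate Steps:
u(F, g) = 5*g
1/(493361 - (u(-18, 18)*(-47) + 19)) = 1/(493361 - ((5*18)*(-47) + 19)) = 1/(493361 - (90*(-47) + 19)) = 1/(493361 - (-4230 + 19)) = 1/(493361 - 1*(-4211)) = 1/(493361 + 4211) = 1/497572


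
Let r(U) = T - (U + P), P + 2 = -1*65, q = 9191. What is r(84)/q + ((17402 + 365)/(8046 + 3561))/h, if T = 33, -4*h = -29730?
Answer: 3087201874/1585797263505 ≈ 0.0019468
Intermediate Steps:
h = 14865/2 (h = -¼*(-29730) = 14865/2 ≈ 7432.5)
P = -67 (P = -2 - 1*65 = -2 - 65 = -67)
r(U) = 100 - U (r(U) = 33 - (U - 67) = 33 - (-67 + U) = 33 + (67 - U) = 100 - U)
r(84)/q + ((17402 + 365)/(8046 + 3561))/h = (100 - 1*84)/9191 + ((17402 + 365)/(8046 + 3561))/(14865/2) = (100 - 84)*(1/9191) + (17767/11607)*(2/14865) = 16*(1/9191) + (17767*(1/11607))*(2/14865) = 16/9191 + (17767/11607)*(2/14865) = 16/9191 + 35534/172538055 = 3087201874/1585797263505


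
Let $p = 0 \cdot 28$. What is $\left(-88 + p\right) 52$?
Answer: $-4576$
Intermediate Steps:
$p = 0$
$\left(-88 + p\right) 52 = \left(-88 + 0\right) 52 = \left(-88\right) 52 = -4576$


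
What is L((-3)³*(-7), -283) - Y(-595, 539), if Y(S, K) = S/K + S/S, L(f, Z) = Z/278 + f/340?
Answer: -1303523/3639020 ≈ -0.35821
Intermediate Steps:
L(f, Z) = Z/278 + f/340 (L(f, Z) = Z*(1/278) + f*(1/340) = Z/278 + f/340)
Y(S, K) = 1 + S/K (Y(S, K) = S/K + 1 = 1 + S/K)
L((-3)³*(-7), -283) - Y(-595, 539) = ((1/278)*(-283) + ((-3)³*(-7))/340) - (539 - 595)/539 = (-283/278 + (-27*(-7))/340) - (-56)/539 = (-283/278 + (1/340)*189) - 1*(-8/77) = (-283/278 + 189/340) + 8/77 = -21839/47260 + 8/77 = -1303523/3639020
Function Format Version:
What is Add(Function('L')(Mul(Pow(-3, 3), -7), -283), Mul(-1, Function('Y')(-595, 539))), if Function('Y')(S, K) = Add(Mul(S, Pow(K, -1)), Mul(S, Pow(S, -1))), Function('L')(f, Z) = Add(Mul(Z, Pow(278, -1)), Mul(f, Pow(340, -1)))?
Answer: Rational(-1303523, 3639020) ≈ -0.35821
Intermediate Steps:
Function('L')(f, Z) = Add(Mul(Rational(1, 278), Z), Mul(Rational(1, 340), f)) (Function('L')(f, Z) = Add(Mul(Z, Rational(1, 278)), Mul(f, Rational(1, 340))) = Add(Mul(Rational(1, 278), Z), Mul(Rational(1, 340), f)))
Function('Y')(S, K) = Add(1, Mul(S, Pow(K, -1))) (Function('Y')(S, K) = Add(Mul(S, Pow(K, -1)), 1) = Add(1, Mul(S, Pow(K, -1))))
Add(Function('L')(Mul(Pow(-3, 3), -7), -283), Mul(-1, Function('Y')(-595, 539))) = Add(Add(Mul(Rational(1, 278), -283), Mul(Rational(1, 340), Mul(Pow(-3, 3), -7))), Mul(-1, Mul(Pow(539, -1), Add(539, -595)))) = Add(Add(Rational(-283, 278), Mul(Rational(1, 340), Mul(-27, -7))), Mul(-1, Mul(Rational(1, 539), -56))) = Add(Add(Rational(-283, 278), Mul(Rational(1, 340), 189)), Mul(-1, Rational(-8, 77))) = Add(Add(Rational(-283, 278), Rational(189, 340)), Rational(8, 77)) = Add(Rational(-21839, 47260), Rational(8, 77)) = Rational(-1303523, 3639020)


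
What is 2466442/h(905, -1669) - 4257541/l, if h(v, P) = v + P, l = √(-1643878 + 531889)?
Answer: -1233221/382 + 4257541*I*√1111989/1111989 ≈ -3228.3 + 4037.5*I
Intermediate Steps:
l = I*√1111989 (l = √(-1111989) = I*√1111989 ≈ 1054.5*I)
h(v, P) = P + v
2466442/h(905, -1669) - 4257541/l = 2466442/(-1669 + 905) - 4257541*(-I*√1111989/1111989) = 2466442/(-764) - (-4257541)*I*√1111989/1111989 = 2466442*(-1/764) + 4257541*I*√1111989/1111989 = -1233221/382 + 4257541*I*√1111989/1111989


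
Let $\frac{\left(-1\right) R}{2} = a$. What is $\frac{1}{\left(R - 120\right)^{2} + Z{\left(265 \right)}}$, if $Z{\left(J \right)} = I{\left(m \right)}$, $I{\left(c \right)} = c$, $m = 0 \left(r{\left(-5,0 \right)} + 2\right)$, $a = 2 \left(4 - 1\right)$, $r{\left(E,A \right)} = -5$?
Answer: $\frac{1}{17424} \approx 5.7392 \cdot 10^{-5}$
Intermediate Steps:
$a = 6$ ($a = 2 \cdot 3 = 6$)
$m = 0$ ($m = 0 \left(-5 + 2\right) = 0 \left(-3\right) = 0$)
$R = -12$ ($R = \left(-2\right) 6 = -12$)
$Z{\left(J \right)} = 0$
$\frac{1}{\left(R - 120\right)^{2} + Z{\left(265 \right)}} = \frac{1}{\left(-12 - 120\right)^{2} + 0} = \frac{1}{\left(-132\right)^{2} + 0} = \frac{1}{17424 + 0} = \frac{1}{17424}$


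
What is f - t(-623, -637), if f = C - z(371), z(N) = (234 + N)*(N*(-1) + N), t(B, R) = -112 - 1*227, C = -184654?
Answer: -184315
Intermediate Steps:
t(B, R) = -339 (t(B, R) = -112 - 227 = -339)
z(N) = 0 (z(N) = (234 + N)*(-N + N) = (234 + N)*0 = 0)
f = -184654 (f = -184654 - 1*0 = -184654 + 0 = -184654)
f - t(-623, -637) = -184654 - 1*(-339) = -184654 + 339 = -184315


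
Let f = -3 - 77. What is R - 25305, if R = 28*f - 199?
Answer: -27744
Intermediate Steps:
f = -80
R = -2439 (R = 28*(-80) - 199 = -2240 - 199 = -2439)
R - 25305 = -2439 - 25305 = -27744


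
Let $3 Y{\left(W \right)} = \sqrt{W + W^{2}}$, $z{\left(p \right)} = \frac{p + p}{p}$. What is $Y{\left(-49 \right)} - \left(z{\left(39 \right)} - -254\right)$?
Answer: $-256 + \frac{28 \sqrt{3}}{3} \approx -239.83$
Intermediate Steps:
$z{\left(p \right)} = 2$ ($z{\left(p \right)} = \frac{2 p}{p} = 2$)
$Y{\left(W \right)} = \frac{\sqrt{W + W^{2}}}{3}$
$Y{\left(-49 \right)} - \left(z{\left(39 \right)} - -254\right) = \frac{\sqrt{- 49 \left(1 - 49\right)}}{3} - \left(2 - -254\right) = \frac{\sqrt{\left(-49\right) \left(-48\right)}}{3} - \left(2 + 254\right) = \frac{\sqrt{2352}}{3} - 256 = \frac{28 \sqrt{3}}{3} - 256 = -256 + \frac{28 \sqrt{3}}{3}$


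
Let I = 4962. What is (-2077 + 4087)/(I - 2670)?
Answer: 335/382 ≈ 0.87696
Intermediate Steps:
(-2077 + 4087)/(I - 2670) = (-2077 + 4087)/(4962 - 2670) = 2010/2292 = 2010*(1/2292) = 335/382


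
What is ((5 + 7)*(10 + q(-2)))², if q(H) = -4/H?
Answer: 20736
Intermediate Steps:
((5 + 7)*(10 + q(-2)))² = ((5 + 7)*(10 - 4/(-2)))² = (12*(10 - 4*(-½)))² = (12*(10 + 2))² = (12*12)² = 144² = 20736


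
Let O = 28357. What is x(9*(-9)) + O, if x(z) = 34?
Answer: 28391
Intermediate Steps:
x(9*(-9)) + O = 34 + 28357 = 28391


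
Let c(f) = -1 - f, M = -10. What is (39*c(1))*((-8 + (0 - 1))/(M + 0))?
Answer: -351/5 ≈ -70.200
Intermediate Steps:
(39*c(1))*((-8 + (0 - 1))/(M + 0)) = (39*(-1 - 1*1))*((-8 + (0 - 1))/(-10 + 0)) = (39*(-1 - 1))*((-8 - 1)/(-10)) = (39*(-2))*(-9*(-⅒)) = -78*9/10 = -351/5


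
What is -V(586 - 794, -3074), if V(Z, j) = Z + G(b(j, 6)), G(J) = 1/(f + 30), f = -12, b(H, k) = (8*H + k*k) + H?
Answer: 3743/18 ≈ 207.94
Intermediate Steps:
b(H, k) = k**2 + 9*H (b(H, k) = (8*H + k**2) + H = (k**2 + 8*H) + H = k**2 + 9*H)
G(J) = 1/18 (G(J) = 1/(-12 + 30) = 1/18)
V(Z, j) = 1/18 + Z (V(Z, j) = Z + 1/18 = 1/18 + Z)
-V(586 - 794, -3074) = -(1/18 + (586 - 794)) = -(1/18 - 208) = -1*(-3743/18) = 3743/18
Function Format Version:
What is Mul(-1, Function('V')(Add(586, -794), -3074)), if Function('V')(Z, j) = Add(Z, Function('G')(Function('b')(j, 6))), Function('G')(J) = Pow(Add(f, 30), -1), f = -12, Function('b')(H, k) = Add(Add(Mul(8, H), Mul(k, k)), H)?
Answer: Rational(3743, 18) ≈ 207.94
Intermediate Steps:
Function('b')(H, k) = Add(Pow(k, 2), Mul(9, H)) (Function('b')(H, k) = Add(Add(Mul(8, H), Pow(k, 2)), H) = Add(Add(Pow(k, 2), Mul(8, H)), H) = Add(Pow(k, 2), Mul(9, H)))
Function('G')(J) = Rational(1, 18) (Function('G')(J) = Pow(Add(-12, 30), -1) = Pow(18, -1) = Rational(1, 18))
Function('V')(Z, j) = Add(Rational(1, 18), Z) (Function('V')(Z, j) = Add(Z, Rational(1, 18)) = Add(Rational(1, 18), Z))
Mul(-1, Function('V')(Add(586, -794), -3074)) = Mul(-1, Add(Rational(1, 18), Add(586, -794))) = Mul(-1, Add(Rational(1, 18), -208)) = Mul(-1, Rational(-3743, 18)) = Rational(3743, 18)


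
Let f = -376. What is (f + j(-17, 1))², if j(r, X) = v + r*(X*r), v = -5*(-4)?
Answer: 4489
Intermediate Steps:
v = 20
j(r, X) = 20 + X*r² (j(r, X) = 20 + r*(X*r) = 20 + X*r²)
(f + j(-17, 1))² = (-376 + (20 + 1*(-17)²))² = (-376 + (20 + 1*289))² = (-376 + (20 + 289))² = (-376 + 309)² = (-67)² = 4489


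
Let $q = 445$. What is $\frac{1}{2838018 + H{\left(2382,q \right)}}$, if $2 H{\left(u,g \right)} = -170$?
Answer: $\frac{1}{2837933} \approx 3.5237 \cdot 10^{-7}$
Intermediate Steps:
$H{\left(u,g \right)} = -85$ ($H{\left(u,g \right)} = \frac{1}{2} \left(-170\right) = -85$)
$\frac{1}{2838018 + H{\left(2382,q \right)}} = \frac{1}{2838018 - 85} = \frac{1}{2837933}$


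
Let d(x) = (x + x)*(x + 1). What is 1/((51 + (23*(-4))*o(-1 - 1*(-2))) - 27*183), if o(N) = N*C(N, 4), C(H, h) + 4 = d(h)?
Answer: -1/8202 ≈ -0.00012192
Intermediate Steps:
d(x) = 2*x*(1 + x) (d(x) = (2*x)*(1 + x) = 2*x*(1 + x))
C(H, h) = -4 + 2*h*(1 + h)
o(N) = 36*N (o(N) = N*(-4 + 2*4*(1 + 4)) = N*(-4 + 2*4*5) = N*(-4 + 40) = N*36 = 36*N)
1/((51 + (23*(-4))*o(-1 - 1*(-2))) - 27*183) = 1/((51 + (23*(-4))*(36*(-1 - 1*(-2)))) - 27*183) = 1/((51 - 3312*(-1 + 2)) - 4941) = 1/((51 - 3312) - 4941) = 1/(-3261 - 4941) = 1/(-8202) = -1/8202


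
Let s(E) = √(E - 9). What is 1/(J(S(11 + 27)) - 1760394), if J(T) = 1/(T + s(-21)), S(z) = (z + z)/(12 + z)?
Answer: (-25*√30 + 38*I)/(-66894947*I + 44009850*√30) ≈ -5.6805e-7 + 5.4734e-14*I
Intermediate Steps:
s(E) = √(-9 + E)
S(z) = 2*z/(12 + z) (S(z) = (2*z)/(12 + z) = 2*z/(12 + z))
J(T) = 1/(T + I*√30) (J(T) = 1/(T + √(-9 - 21)) = 1/(T + √(-30)) = 1/(T + I*√30))
1/(J(S(11 + 27)) - 1760394) = 1/(1/(2*(11 + 27)/(12 + (11 + 27)) + I*√30) - 1760394) = 1/(1/(2*38/(12 + 38) + I*√30) - 1760394) = 1/(1/(2*38/50 + I*√30) - 1760394) = 1/(1/(2*38*(1/50) + I*√30) - 1760394) = 1/(1/(38/25 + I*√30) - 1760394) = 1/(-1760394 + 1/(38/25 + I*√30))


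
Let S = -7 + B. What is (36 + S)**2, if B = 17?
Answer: 2116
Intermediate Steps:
S = 10 (S = -7 + 17 = 10)
(36 + S)**2 = (36 + 10)**2 = 46**2 = 2116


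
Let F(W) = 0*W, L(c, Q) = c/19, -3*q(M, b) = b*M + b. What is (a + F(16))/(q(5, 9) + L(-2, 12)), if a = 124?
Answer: -589/86 ≈ -6.8488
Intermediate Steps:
q(M, b) = -b/3 - M*b/3 (q(M, b) = -(b*M + b)/3 = -(M*b + b)/3 = -(b + M*b)/3 = -b/3 - M*b/3)
L(c, Q) = c/19 (L(c, Q) = c*(1/19) = c/19)
F(W) = 0
(a + F(16))/(q(5, 9) + L(-2, 12)) = (124 + 0)/(-⅓*9*(1 + 5) + (1/19)*(-2)) = 124/(-⅓*9*6 - 2/19) = 124/(-18 - 2/19) = 124/(-344/19) = 124*(-19/344) = -589/86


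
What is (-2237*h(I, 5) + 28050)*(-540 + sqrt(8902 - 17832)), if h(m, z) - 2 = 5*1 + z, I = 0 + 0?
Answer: -651240 + 1206*I*sqrt(8930) ≈ -6.5124e+5 + 1.1397e+5*I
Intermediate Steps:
I = 0
h(m, z) = 7 + z (h(m, z) = 2 + (5*1 + z) = 2 + (5 + z) = 7 + z)
(-2237*h(I, 5) + 28050)*(-540 + sqrt(8902 - 17832)) = (-2237*(7 + 5) + 28050)*(-540 + sqrt(8902 - 17832)) = (-2237*12 + 28050)*(-540 + sqrt(-8930)) = (-26844 + 28050)*(-540 + I*sqrt(8930)) = 1206*(-540 + I*sqrt(8930)) = -651240 + 1206*I*sqrt(8930)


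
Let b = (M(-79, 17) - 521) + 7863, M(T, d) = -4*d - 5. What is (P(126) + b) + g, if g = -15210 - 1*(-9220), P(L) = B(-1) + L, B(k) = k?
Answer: 1404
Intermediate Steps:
M(T, d) = -5 - 4*d
P(L) = -1 + L
g = -5990 (g = -15210 + 9220 = -5990)
b = 7269 (b = ((-5 - 4*17) - 521) + 7863 = ((-5 - 68) - 521) + 7863 = (-73 - 521) + 7863 = -594 + 7863 = 7269)
(P(126) + b) + g = ((-1 + 126) + 7269) - 5990 = (125 + 7269) - 5990 = 7394 - 5990 = 1404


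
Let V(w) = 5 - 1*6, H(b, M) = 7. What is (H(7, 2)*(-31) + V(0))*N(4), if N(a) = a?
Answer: -872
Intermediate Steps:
V(w) = -1 (V(w) = 5 - 6 = -1)
(H(7, 2)*(-31) + V(0))*N(4) = (7*(-31) - 1)*4 = (-217 - 1)*4 = -218*4 = -872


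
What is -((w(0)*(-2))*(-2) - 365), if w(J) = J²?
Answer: 365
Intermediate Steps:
-((w(0)*(-2))*(-2) - 365) = -((0²*(-2))*(-2) - 365) = -((0*(-2))*(-2) - 365) = -(0*(-2) - 365) = -(0 - 365) = -1*(-365) = 365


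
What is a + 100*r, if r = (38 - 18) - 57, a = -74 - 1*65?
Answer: -3839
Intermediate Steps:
a = -139 (a = -74 - 65 = -139)
r = -37 (r = 20 - 57 = -37)
a + 100*r = -139 + 100*(-37) = -139 - 3700 = -3839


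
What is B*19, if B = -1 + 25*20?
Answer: 9481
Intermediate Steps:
B = 499 (B = -1 + 500 = 499)
B*19 = 499*19 = 9481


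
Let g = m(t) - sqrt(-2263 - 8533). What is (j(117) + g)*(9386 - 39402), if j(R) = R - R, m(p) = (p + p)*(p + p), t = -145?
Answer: -2524345600 + 60032*I*sqrt(2699) ≈ -2.5243e+9 + 3.1188e+6*I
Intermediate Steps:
m(p) = 4*p**2 (m(p) = (2*p)*(2*p) = 4*p**2)
j(R) = 0
g = 84100 - 2*I*sqrt(2699) (g = 4*(-145)**2 - sqrt(-2263 - 8533) = 4*21025 - sqrt(-10796) = 84100 - 2*I*sqrt(2699) ≈ 84100.0 - 103.9*I)
(j(117) + g)*(9386 - 39402) = (0 + (84100 - 2*I*sqrt(2699)))*(9386 - 39402) = (84100 - 2*I*sqrt(2699))*(-30016) = -2524345600 + 60032*I*sqrt(2699)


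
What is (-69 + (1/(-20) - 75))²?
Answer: 8300161/400 ≈ 20750.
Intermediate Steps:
(-69 + (1/(-20) - 75))² = (-69 + (-1/20 - 75))² = (-69 - 1501/20)² = (-2881/20)² = 8300161/400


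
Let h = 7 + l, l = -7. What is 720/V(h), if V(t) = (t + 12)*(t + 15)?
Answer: 4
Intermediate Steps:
h = 0 (h = 7 - 7 = 0)
V(t) = (12 + t)*(15 + t)
720/V(h) = 720/(180 + 0² + 27*0) = 720/(180 + 0 + 0) = 720/180 = 720*(1/180) = 4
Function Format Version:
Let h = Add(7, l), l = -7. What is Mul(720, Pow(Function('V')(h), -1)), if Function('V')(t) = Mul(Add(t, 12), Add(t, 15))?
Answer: 4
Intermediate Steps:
h = 0 (h = Add(7, -7) = 0)
Function('V')(t) = Mul(Add(12, t), Add(15, t))
Mul(720, Pow(Function('V')(h), -1)) = Mul(720, Pow(Add(180, Pow(0, 2), Mul(27, 0)), -1)) = Mul(720, Pow(Add(180, 0, 0), -1)) = Mul(720, Pow(180, -1)) = Mul(720, Rational(1, 180)) = 4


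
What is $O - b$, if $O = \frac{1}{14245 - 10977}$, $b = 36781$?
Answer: $- \frac{120200307}{3268} \approx -36781.0$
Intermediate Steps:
$O = \frac{1}{3268} \approx 0.000306$
$O - b = \frac{1}{3268} - 36781 = - \frac{120200307}{3268}$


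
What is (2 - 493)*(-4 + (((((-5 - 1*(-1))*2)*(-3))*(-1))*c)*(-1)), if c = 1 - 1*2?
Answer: 13748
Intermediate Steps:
c = -1 (c = 1 - 2 = -1)
(2 - 493)*(-4 + (((((-5 - 1*(-1))*2)*(-3))*(-1))*c)*(-1)) = (2 - 493)*(-4 + (((((-5 - 1*(-1))*2)*(-3))*(-1))*(-1))*(-1)) = -491*(-4 + (((((-5 + 1)*2)*(-3))*(-1))*(-1))*(-1)) = -491*(-4 + (((-4*2*(-3))*(-1))*(-1))*(-1)) = -491*(-4 + ((-8*(-3)*(-1))*(-1))*(-1)) = -491*(-4 + ((24*(-1))*(-1))*(-1)) = -491*(-4 - 24*(-1)*(-1)) = -491*(-4 + 24*(-1)) = -491*(-4 - 24) = -491*(-28) = 13748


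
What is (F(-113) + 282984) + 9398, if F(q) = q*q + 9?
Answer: 305160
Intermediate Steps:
F(q) = 9 + q² (F(q) = q² + 9 = 9 + q²)
(F(-113) + 282984) + 9398 = ((9 + (-113)²) + 282984) + 9398 = ((9 + 12769) + 282984) + 9398 = (12778 + 282984) + 9398 = 295762 + 9398 = 305160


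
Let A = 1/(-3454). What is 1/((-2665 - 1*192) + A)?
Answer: -3454/9868079 ≈ -0.00035002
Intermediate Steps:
A = -1/3454 ≈ -0.00028952
1/((-2665 - 1*192) + A) = 1/((-2665 - 1*192) - 1/3454) = 1/((-2665 - 192) - 1/3454) = 1/(-2857 - 1/3454) = 1/(-9868079/3454) = -3454/9868079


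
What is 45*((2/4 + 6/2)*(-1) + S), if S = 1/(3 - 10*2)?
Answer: -5445/34 ≈ -160.15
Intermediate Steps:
S = -1/17 (S = 1/(3 - 20) = 1/(-17) = -1/17 ≈ -0.058824)
45*((2/4 + 6/2)*(-1) + S) = 45*((2/4 + 6/2)*(-1) - 1/17) = 45*((2*(1/4) + 6*(1/2))*(-1) - 1/17) = 45*((1/2 + 3)*(-1) - 1/17) = 45*((7/2)*(-1) - 1/17) = 45*(-7/2 - 1/17) = 45*(-121/34) = -5445/34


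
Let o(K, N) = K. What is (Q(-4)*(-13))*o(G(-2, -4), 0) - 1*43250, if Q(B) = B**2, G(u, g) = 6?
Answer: -44498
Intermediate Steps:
(Q(-4)*(-13))*o(G(-2, -4), 0) - 1*43250 = ((-4)**2*(-13))*6 - 1*43250 = (16*(-13))*6 - 43250 = -208*6 - 43250 = -1248 - 43250 = -44498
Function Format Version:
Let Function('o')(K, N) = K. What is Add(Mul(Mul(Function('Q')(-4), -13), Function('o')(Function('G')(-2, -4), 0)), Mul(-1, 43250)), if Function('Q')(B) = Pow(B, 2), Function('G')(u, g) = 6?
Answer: -44498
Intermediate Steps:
Add(Mul(Mul(Function('Q')(-4), -13), Function('o')(Function('G')(-2, -4), 0)), Mul(-1, 43250)) = Add(Mul(Mul(Pow(-4, 2), -13), 6), Mul(-1, 43250)) = Add(Mul(Mul(16, -13), 6), -43250) = Add(Mul(-208, 6), -43250) = Add(-1248, -43250) = -44498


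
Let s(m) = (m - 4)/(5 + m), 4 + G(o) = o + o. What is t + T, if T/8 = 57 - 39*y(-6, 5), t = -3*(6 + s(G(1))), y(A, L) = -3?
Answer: 1380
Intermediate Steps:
G(o) = -4 + 2*o (G(o) = -4 + (o + o) = -4 + 2*o)
s(m) = (-4 + m)/(5 + m)
t = -12 (t = -3*(6 + (-4 + (-4 + 2*1))/(5 + (-4 + 2*1))) = -3*(6 + (-4 + (-4 + 2))/(5 + (-4 + 2))) = -3*(6 + (-4 - 2)/(5 - 2)) = -3*(6 - 6/3) = -3*(6 + (1/3)*(-6)) = -3*(6 - 2) = -3*4 = -12)
T = 1392 (T = 8*(57 - 39*(-3)) = 8*(57 + 117) = 8*174 = 1392)
t + T = -12 + 1392 = 1380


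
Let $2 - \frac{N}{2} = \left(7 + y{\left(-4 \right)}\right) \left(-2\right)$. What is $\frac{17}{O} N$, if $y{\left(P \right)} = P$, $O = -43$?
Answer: $- \frac{272}{43} \approx -6.3256$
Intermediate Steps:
$N = 16$ ($N = 4 - 2 \left(7 - 4\right) \left(-2\right) = 4 - 2 \cdot 3 \left(-2\right) = 4 - -12 = 4 + 12 = 16$)
$\frac{17}{O} N = \frac{17}{-43} \cdot 16 = 17 \left(- \frac{1}{43}\right) 16 = \left(- \frac{17}{43}\right) 16 = - \frac{272}{43}$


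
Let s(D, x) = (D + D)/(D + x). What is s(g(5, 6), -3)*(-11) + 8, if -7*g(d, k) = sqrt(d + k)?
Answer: 1841/215 - 231*sqrt(11)/215 ≈ 4.9993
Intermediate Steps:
g(d, k) = -sqrt(d + k)/7
s(D, x) = 2*D/(D + x) (s(D, x) = (2*D)/(D + x) = 2*D/(D + x))
s(g(5, 6), -3)*(-11) + 8 = (2*(-sqrt(5 + 6)/7)/(-sqrt(5 + 6)/7 - 3))*(-11) + 8 = (2*(-sqrt(11)/7)/(-sqrt(11)/7 - 3))*(-11) + 8 = (2*(-sqrt(11)/7)/(-3 - sqrt(11)/7))*(-11) + 8 = -2*sqrt(11)/(7*(-3 - sqrt(11)/7))*(-11) + 8 = 22*sqrt(11)/(7*(-3 - sqrt(11)/7)) + 8 = 8 + 22*sqrt(11)/(7*(-3 - sqrt(11)/7))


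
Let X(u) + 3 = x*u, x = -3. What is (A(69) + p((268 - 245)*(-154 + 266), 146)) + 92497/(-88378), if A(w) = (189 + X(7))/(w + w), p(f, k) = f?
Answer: 2618261354/1016347 ≈ 2576.1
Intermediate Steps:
X(u) = -3 - 3*u
A(w) = 165/(2*w) (A(w) = (189 + (-3 - 3*7))/(w + w) = (189 + (-3 - 21))/((2*w)) = (189 - 24)*(1/(2*w)) = 165*(1/(2*w)) = 165/(2*w))
(A(69) + p((268 - 245)*(-154 + 266), 146)) + 92497/(-88378) = ((165/2)/69 + (268 - 245)*(-154 + 266)) + 92497/(-88378) = ((165/2)*(1/69) + 23*112) + 92497*(-1/88378) = (55/46 + 2576) - 92497/88378 = 118551/46 - 92497/88378 = 2618261354/1016347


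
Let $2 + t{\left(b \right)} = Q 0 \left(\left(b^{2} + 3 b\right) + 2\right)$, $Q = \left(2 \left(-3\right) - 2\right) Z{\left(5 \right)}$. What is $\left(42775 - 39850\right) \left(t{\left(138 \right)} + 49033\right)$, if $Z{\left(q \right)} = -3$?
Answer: $143415675$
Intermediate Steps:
$Q = 24$ ($Q = \left(2 \left(-3\right) - 2\right) \left(-3\right) = \left(-6 - 2\right) \left(-3\right) = \left(-8\right) \left(-3\right) = 24$)
$t{\left(b \right)} = -2$ ($t{\left(b \right)} = -2 + 24 \cdot 0 \left(\left(b^{2} + 3 b\right) + 2\right) = -2 + 0 \left(2 + b^{2} + 3 b\right) = -2 + 0 = -2$)
$\left(42775 - 39850\right) \left(t{\left(138 \right)} + 49033\right) = \left(42775 - 39850\right) \left(-2 + 49033\right) = 2925 \cdot 49031 = 143415675$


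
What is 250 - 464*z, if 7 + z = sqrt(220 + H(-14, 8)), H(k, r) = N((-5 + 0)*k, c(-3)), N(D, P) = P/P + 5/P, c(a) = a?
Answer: 3498 - 464*sqrt(1974)/3 ≈ -3373.8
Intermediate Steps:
N(D, P) = 1 + 5/P
H(k, r) = -2/3 (H(k, r) = (5 - 3)/(-3) = -1/3*2 = -2/3)
z = -7 + sqrt(1974)/3 (z = -7 + sqrt(220 - 2/3) = -7 + sqrt(658/3) = -7 + sqrt(1974)/3 ≈ 7.8099)
250 - 464*z = 250 - 464*(-7 + sqrt(1974)/3) = 250 + (3248 - 464*sqrt(1974)/3) = 3498 - 464*sqrt(1974)/3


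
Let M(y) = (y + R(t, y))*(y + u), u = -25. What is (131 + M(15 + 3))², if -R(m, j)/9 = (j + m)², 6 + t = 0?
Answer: 82391929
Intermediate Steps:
t = -6 (t = -6 + 0 = -6)
R(m, j) = -9*(j + m)²
M(y) = (-25 + y)*(y - 9*(-6 + y)²) (M(y) = (y - 9*(y - 6)²)*(y - 25) = (y - 9*(-6 + y)²)*(-25 + y) = (-25 + y)*(y - 9*(-6 + y)²))
(131 + M(15 + 3))² = (131 + (8100 - 3049*(15 + 3) - 9*(15 + 3)³ + 334*(15 + 3)²))² = (131 + (8100 - 3049*18 - 9*18³ + 334*18²))² = (131 + (8100 - 54882 - 9*5832 + 334*324))² = (131 + (8100 - 54882 - 52488 + 108216))² = (131 + 8946)² = 9077² = 82391929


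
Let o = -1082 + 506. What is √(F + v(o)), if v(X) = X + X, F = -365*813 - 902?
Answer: I*√298799 ≈ 546.63*I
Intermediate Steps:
o = -576
F = -297647 (F = -296745 - 902 = -297647)
v(X) = 2*X
√(F + v(o)) = √(-297647 + 2*(-576)) = √(-297647 - 1152) = √(-298799) = I*√298799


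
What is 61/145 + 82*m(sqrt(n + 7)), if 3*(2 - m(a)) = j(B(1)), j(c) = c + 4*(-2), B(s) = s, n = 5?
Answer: 154753/435 ≈ 355.75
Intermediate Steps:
j(c) = -8 + c (j(c) = c - 8 = -8 + c)
m(a) = 13/3 (m(a) = 2 - (-8 + 1)/3 = 2 - 1/3*(-7) = 2 + 7/3 = 13/3)
61/145 + 82*m(sqrt(n + 7)) = 61/145 + 82*(13/3) = 61*(1/145) + 1066/3 = 61/145 + 1066/3 = 154753/435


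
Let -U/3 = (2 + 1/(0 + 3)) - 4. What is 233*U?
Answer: 1165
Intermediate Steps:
U = 5 (U = -3*((2 + 1/(0 + 3)) - 4) = -3*((2 + 1/3) - 4) = -3*(7/3 - 4) = -3*(-5/3) = 5)
233*U = 233*5 = 1165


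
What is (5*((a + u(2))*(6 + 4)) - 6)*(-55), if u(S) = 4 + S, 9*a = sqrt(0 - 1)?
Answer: -16170 - 2750*I/9 ≈ -16170.0 - 305.56*I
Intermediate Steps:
a = I/9 (a = sqrt(0 - 1)/9 = sqrt(-1)/9 = I/9 ≈ 0.11111*I)
(5*((a + u(2))*(6 + 4)) - 6)*(-55) = (5*((I/9 + (4 + 2))*(6 + 4)) - 6)*(-55) = (5*((I/9 + 6)*10) - 6)*(-55) = (5*((6 + I/9)*10) - 6)*(-55) = (5*(60 + 10*I/9) - 6)*(-55) = ((300 + 50*I/9) - 6)*(-55) = (294 + 50*I/9)*(-55) = -16170 - 2750*I/9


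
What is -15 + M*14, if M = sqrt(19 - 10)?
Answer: 27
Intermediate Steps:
M = 3 (M = sqrt(9) = 3)
-15 + M*14 = -15 + 3*14 = -15 + 42 = 27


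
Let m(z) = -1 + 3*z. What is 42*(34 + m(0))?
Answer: 1386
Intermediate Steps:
42*(34 + m(0)) = 42*(34 + (-1 + 3*0)) = 42*(34 + (-1 + 0)) = 42*(34 - 1) = 42*33 = 1386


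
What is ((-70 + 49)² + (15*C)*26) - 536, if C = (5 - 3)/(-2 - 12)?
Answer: -1055/7 ≈ -150.71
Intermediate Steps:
C = -⅐ (C = 2/(-14) = 2*(-1/14) = -⅐ ≈ -0.14286)
((-70 + 49)² + (15*C)*26) - 536 = ((-70 + 49)² + (15*(-⅐))*26) - 536 = ((-21)² - 15/7*26) - 536 = (441 - 390/7) - 536 = 2697/7 - 536 = -1055/7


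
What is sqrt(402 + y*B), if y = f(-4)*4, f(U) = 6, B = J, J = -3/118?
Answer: sqrt(1397238)/59 ≈ 20.035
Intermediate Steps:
J = -3/118 (J = -3*1/118 = -3/118 ≈ -0.025424)
B = -3/118 ≈ -0.025424
y = 24 (y = 6*4 = 24)
sqrt(402 + y*B) = sqrt(402 + 24*(-3/118)) = sqrt(402 - 36/59) = sqrt(23682/59) = sqrt(1397238)/59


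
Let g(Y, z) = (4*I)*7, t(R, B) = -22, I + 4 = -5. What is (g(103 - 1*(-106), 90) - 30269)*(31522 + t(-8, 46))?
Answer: -961411500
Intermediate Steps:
I = -9 (I = -4 - 5 = -9)
g(Y, z) = -252 (g(Y, z) = (4*(-9))*7 = -36*7 = -252)
(g(103 - 1*(-106), 90) - 30269)*(31522 + t(-8, 46)) = (-252 - 30269)*(31522 - 22) = -30521*31500 = -961411500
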